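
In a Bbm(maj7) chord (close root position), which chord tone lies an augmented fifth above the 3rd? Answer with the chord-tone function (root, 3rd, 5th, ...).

7th

BbmM7 is spelled Bb–Db–F–A.
The 3rd is Db. An augmented fifth above Db is A.
A is the chord's 7th.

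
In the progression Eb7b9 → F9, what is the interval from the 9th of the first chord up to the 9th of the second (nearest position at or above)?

Eb7b9 has Fb as its 9th, and F9 has G as its 9th.
2 letter names make it a second; at 3 semitones (a half step wider than major) the quality is augmented.

augmented second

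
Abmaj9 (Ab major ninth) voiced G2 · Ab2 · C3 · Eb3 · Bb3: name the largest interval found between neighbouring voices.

Adjacent intervals: G2→Ab2 = minor second; Ab2→C3 = major third; C3→Eb3 = minor third; Eb3→Bb3 = perfect fifth.
The largest is Eb3 to Bb3, a perfect fifth (7 semitones).

perfect fifth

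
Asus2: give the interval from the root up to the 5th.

Asus2 (A sus2) is spelled A–B–E.
That puts A below E.
A up to E spans 5 letter names and 7 semitones — a perfect fifth.

perfect fifth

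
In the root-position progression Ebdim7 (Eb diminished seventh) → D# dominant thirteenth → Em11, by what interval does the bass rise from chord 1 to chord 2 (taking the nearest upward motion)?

A7

The roots are Eb and D#.
Eb up to D# is 12 semitones, a half step wider than a major seventh, so the interval is augmented.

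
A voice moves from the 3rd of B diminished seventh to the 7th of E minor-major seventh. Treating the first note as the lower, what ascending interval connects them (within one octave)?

The 3rd of B diminished seventh is D; the 7th of E minor-major seventh is D#.
1 letter names make it a unison; at 1 semitone (a half step wider than perfect) the quality is augmented.

augmented unison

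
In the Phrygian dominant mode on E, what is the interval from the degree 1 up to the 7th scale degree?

Spelling the Phrygian dominant mode on E: E F G♯ A B C D.
Degree 1 = E; 7th scale degree = D.
7 letter names make it a seventh; at 10 semitones (a half step narrower than major) the quality is minor.

minor seventh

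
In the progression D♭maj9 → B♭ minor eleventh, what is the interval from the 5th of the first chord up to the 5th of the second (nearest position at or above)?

major sixth

The 5th of D♭maj9 is A♭; the 5th of B♭ minor eleventh is F.
Counting 6 letters and 9 half steps from A♭ gives a major sixth.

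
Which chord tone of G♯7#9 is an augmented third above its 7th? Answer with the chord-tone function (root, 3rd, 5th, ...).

G♯ dominant seventh sharp nine: G♯, B♯, D♯, F♯, A𝄪.
The 7th is F♯. An augmented third above F♯ is A𝄪.
A𝄪 is the chord's 9th.

9th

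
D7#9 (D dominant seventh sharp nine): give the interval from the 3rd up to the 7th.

The chord tones of D7#9 (D dominant seventh sharp nine) are D–F#–A–C–E#.
The 3rd is F# and the 7th is C.
5 letter names make it a fifth; at 6 semitones (a half step narrower than perfect) the quality is diminished.

diminished fifth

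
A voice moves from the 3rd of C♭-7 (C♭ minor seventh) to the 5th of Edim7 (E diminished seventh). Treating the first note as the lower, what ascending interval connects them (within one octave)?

C♭-7 (C♭ minor seventh) has E𝄫 as its 3rd, and Edim7 (E diminished seventh) has B♭ as its 5th.
From E𝄫 to B♭: 8 semitones over a fifth = augmented.

augmented fifth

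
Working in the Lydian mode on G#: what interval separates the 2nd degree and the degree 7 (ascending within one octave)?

major 6th

Spelling the Lydian mode on G#: G# A# B# C## D# E# F##.
So we need the interval from A# up to F##.
From A# to F## is 9 semitones, exactly the major sixth.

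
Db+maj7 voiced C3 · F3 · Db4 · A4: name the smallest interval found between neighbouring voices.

perfect fourth

Adjacent intervals: C3→F3 = perfect fourth; F3→Db4 = minor sixth; Db4→A4 = augmented fifth.
The smallest is C3 to F3, a perfect fourth (5 semitones).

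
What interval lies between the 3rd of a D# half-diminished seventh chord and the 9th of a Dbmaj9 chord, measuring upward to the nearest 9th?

diminished seventh

D# half-diminished seventh has F# as its 3rd, and Dbmaj9 has Eb as its 9th.
F# up to Eb is 9 semitones, a whole step narrower than a major seventh, so the interval is diminished.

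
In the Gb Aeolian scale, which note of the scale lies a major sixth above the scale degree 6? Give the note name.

The scale is Gb Ab Bbb Cb Db Ebb Fb.
The scale degree 6 is Ebb; a major sixth above that is Cb — scale degree 4.

Cb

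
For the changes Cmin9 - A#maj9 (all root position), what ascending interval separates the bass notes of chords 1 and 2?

augmented 6th

The roots are C and A#.
From C to A#: 10 semitones over a sixth = augmented.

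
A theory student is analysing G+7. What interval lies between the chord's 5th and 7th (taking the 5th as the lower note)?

Gaug7: G–B–D#–F.
So we need the interval from D# up to F.
D# up to F is 2 semitones, a whole step narrower than a major third, so the interval is diminished.

d3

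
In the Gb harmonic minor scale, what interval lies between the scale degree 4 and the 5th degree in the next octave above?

Spelling the Gb harmonic minor scale: Gb Ab Bbb Cb Db Ebb F.
That puts Cb below Db.
Cb up to Db spans 9 letter names and 14 semitones — a major ninth.

major ninth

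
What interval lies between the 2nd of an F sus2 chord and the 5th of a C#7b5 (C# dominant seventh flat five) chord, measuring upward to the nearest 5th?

perfect 1st

The 2nd of F sus2 is G; the 5th of C#7b5 (C# dominant seventh flat five) is G.
Counting 1 letters and 0 half steps from G gives a perfect unison.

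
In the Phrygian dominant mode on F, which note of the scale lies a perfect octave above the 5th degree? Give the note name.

The scale is F Gb A Bb C Db Eb.
The 5th degree is C; a perfect octave above that is C — scale degree 5.

C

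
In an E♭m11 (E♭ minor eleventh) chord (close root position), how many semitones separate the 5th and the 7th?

3

E♭m11: E♭-G♭-B♭-D♭-F-A♭.
B♭ to D♭ is a minor third: 3 semitones.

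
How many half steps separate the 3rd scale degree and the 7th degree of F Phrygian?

7

The scale is F Gb Ab Bb C Db Eb.
Ab up to Eb is a perfect fifth — 7 semitones.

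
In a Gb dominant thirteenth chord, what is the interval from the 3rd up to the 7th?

diminished 5th

The chord tones of Gb13 are Gb Bb Db Fb Ab Eb.
So we need the interval from Bb up to Fb.
5 letter names make it a fifth; at 6 semitones (a half step narrower than perfect) the quality is diminished.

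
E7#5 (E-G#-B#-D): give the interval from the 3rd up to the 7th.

That puts G# below D.
5 letter names make it a fifth; at 6 semitones (a half step narrower than perfect) the quality is diminished.
That tritone between 3rd and 7th is what gives the dominant seventh its pull toward resolution.

diminished fifth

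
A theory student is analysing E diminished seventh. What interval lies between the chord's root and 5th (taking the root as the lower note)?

The chord tones of E diminished seventh are E–G–B♭–D♭.
Root = E; 5th = B♭.
From E to B♭: 6 semitones over a fifth = diminished.

diminished 5th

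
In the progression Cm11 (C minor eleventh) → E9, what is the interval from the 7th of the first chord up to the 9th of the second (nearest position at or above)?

augmented fifth

The 7th of Cm11 (C minor eleventh) is B♭; the 9th of E9 is F♯.
From B♭ to F♯: 8 semitones over a fifth = augmented.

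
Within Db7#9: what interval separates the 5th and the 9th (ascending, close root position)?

augmented 5th

Spelling the chord: Db-F-Ab-Cb-E.
5th = Ab; 9th = E.
Ab up to E is 8 semitones, a half step wider than a perfect fifth, so the interval is augmented.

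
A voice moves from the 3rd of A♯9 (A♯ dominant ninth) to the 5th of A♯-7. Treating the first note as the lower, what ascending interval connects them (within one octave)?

minor third

A♯9 (A♯ dominant ninth) has C𝄪 as its 3rd, and A♯-7 has E♯ as its 5th.
C𝄪 up to E♯ is 3 semitones, a half step narrower than a major third, so the interval is minor.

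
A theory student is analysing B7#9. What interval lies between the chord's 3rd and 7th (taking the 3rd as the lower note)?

B dominant seventh sharp nine: B D# F# A C##.
So we need the interval from D# up to A.
5 letter names make it a fifth; at 6 semitones (a half step narrower than perfect) the quality is diminished.
That tritone between 3rd and 7th is what gives the dominant seventh its pull toward resolution.

d5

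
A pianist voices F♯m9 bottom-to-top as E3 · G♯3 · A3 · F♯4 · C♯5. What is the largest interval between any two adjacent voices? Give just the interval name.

major sixth

Adjacent intervals: E3→G♯3 = major third; G♯3→A3 = minor second; A3→F♯4 = major sixth; F♯4→C♯5 = perfect fifth.
The largest is A3 to F♯4, a major sixth (9 semitones).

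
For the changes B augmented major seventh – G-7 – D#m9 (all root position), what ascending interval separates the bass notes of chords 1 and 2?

minor 6th

The roots are B and G.
B up to G is 8 semitones, a half step narrower than a major sixth, so the interval is minor.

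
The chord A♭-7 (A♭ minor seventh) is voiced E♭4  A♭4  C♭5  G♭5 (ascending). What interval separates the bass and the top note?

minor tenth

The outer voices are E♭4 and G♭5.
From E♭ to G♭: 15 semitones over a tenth = minor.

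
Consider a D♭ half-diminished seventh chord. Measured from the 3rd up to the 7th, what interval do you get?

D♭ half-diminished seventh: D♭ F♭ A𝄫 C♭.
So we need the interval from F♭ up to C♭.
F♭ up to C♭ spans 5 letter names and 7 semitones — a perfect fifth.

perfect 5th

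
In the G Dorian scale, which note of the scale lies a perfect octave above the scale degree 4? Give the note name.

The scale is G A Bb C D E F.
The scale degree 4 is C; a perfect octave above that is C — scale degree 4.

C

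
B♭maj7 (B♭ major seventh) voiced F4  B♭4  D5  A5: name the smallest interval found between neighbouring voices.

Adjacent intervals: F4→B♭4 = perfect fourth; B♭4→D5 = major third; D5→A5 = perfect fifth.
The smallest is B♭4 to D5, a major third (4 semitones).

major 3rd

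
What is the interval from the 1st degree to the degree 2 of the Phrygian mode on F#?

Spelling the Phrygian mode on F#: F# G A B C# D E.
So we need the interval from F# up to G.
From F# to G: 1 semitone over a second = minor.

minor 2nd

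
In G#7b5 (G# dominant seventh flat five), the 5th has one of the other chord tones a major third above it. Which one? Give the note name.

F#

G#7b5 is spelled G#–B#–D–F#.
The 5th is D. A major third above D is F#.
F# is the chord's 7th.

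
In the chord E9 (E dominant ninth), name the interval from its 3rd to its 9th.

Spelling the chord: E–G#–B–D–F#.
That puts G# below F#.
G# up to F# is 10 semitones, a half step narrower than a major seventh, so the interval is minor.

minor seventh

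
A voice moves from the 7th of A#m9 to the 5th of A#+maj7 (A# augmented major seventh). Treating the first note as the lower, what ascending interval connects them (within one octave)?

augmented sixth

A#m9 has G# as its 7th, and A#+maj7 (A# augmented major seventh) has E## as its 5th.
From G# to E##: 10 semitones over a sixth = augmented.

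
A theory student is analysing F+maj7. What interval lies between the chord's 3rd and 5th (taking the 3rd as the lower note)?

The chord tones of Fmaj7#5 are F A C# E.
That puts A below C#.
A up to C# spans 3 letter names and 4 semitones — a major third.

major 3rd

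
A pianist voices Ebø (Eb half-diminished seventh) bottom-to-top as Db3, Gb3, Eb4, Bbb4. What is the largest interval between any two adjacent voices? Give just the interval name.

Adjacent intervals: Db3→Gb3 = perfect fourth; Gb3→Eb4 = major sixth; Eb4→Bbb4 = diminished fifth.
The largest is Gb3 to Eb4, a major sixth (9 semitones).

major sixth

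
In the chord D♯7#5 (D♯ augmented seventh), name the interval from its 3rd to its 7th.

D♯7#5: D♯-F𝄪-A𝄪-C♯.
3rd = F𝄪; 7th = C♯.
F𝄪 up to C♯ is 6 semitones, a half step narrower than a perfect fifth, so the interval is diminished.

diminished fifth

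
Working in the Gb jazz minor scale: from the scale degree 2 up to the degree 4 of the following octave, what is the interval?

minor tenth

The scale runs Gb Ab Bbb Cb Db Eb F.
So we need the interval from Ab up to Cb.
Ab up to Cb is 15 semitones, a half step narrower than a major tenth, so the interval is minor.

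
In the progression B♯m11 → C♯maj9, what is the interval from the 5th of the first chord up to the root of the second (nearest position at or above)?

d5

The 5th of B♯m11 is F𝄪; the root of C♯maj9 is C♯.
5 letter names make it a fifth; at 6 semitones (a half step narrower than perfect) the quality is diminished.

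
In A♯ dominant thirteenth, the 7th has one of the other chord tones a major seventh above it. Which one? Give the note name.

F##

A♯ dominant thirteenth is spelled A♯, C𝄪, E♯, G♯, B♯, F𝄪.
The 7th is G♯. A major seventh above G♯ is F𝄪.
F𝄪 is the chord's 13th.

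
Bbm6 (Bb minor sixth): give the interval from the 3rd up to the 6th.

augmented fourth

Bbmin6 is spelled Bb Db F G.
So we need the interval from Db up to G.
From Db to G: 6 semitones over a fourth = augmented.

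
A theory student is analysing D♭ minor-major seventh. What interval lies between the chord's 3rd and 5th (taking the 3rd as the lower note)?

Spelling the chord: D♭–F♭–A♭–C.
The 3rd is F♭ and the 5th is A♭.
Counting 3 letters and 4 half steps from F♭ gives a major third.

major third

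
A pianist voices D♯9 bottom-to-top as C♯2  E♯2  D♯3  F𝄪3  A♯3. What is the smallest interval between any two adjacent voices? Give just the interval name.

m3

Adjacent intervals: C♯2→E♯2 = major third; E♯2→D♯3 = minor seventh; D♯3→F𝄪3 = major third; F𝄪3→A♯3 = minor third.
The smallest is F𝄪3 to A♯3, a minor third (3 semitones).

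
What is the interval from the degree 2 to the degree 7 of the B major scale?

Spelling the B major scale: B C# D# E F# G# A#.
So we need the interval from C# up to A#.
From C# to A# is 9 semitones, exactly the major sixth.

major 6th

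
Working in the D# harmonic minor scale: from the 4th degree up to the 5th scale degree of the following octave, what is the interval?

D# harmonic minor: D# E# F# G# A# B C##.
4th degree = G#; 5th scale degree (up an octave) = A#.
From G# to A# is 14 semitones, exactly the major ninth.

major ninth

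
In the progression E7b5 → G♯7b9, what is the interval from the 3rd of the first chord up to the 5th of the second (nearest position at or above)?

perfect fifth

E7b5 has G♯ as its 3rd, and G♯7b9 has D♯ as its 5th.
Counting 5 letters and 7 half steps from G♯ gives a perfect fifth.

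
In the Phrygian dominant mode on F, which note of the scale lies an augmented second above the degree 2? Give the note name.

The scale is F Gb A Bb C Db Eb.
The degree 2 is Gb; an augmented second above that is A — scale degree 3.

A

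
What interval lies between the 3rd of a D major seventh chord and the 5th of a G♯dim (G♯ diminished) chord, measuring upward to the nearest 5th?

m6

The 3rd of D major seventh is F♯; the 5th of G♯dim (G♯ diminished) is D.
From F♯ to D: 8 semitones over a sixth = minor.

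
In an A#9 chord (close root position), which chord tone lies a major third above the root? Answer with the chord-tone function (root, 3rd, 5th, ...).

A# dominant ninth is spelled A#, C##, E#, G#, B#.
The root is A#. A major third above A# is C##.
C## is the chord's 3rd.

3rd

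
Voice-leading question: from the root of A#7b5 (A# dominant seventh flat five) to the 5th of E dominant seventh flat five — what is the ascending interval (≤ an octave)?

diminished second

A#7b5 (A# dominant seventh flat five) has A# as its root, and E dominant seventh flat five has Bb as its 5th.
A# up to Bb is 0 semitones, a whole step narrower than a major second, so the interval is diminished.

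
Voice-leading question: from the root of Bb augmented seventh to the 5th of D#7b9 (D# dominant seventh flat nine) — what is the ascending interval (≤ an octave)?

Bb augmented seventh has Bb as its root, and D#7b9 (D# dominant seventh flat nine) has A# as its 5th.
From Bb to A#: 12 semitones over a seventh = augmented.

augmented seventh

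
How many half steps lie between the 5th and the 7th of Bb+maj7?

Bb augmented major seventh is spelled Bb-D-F#-A.
F# to A is a minor third: 3 semitones.

3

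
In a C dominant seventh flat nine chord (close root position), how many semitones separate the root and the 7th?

10

The chord tones of C7b9 (C dominant seventh flat nine) are C-E-G-Bb-Db.
C to Bb is a minor seventh: 10 semitones.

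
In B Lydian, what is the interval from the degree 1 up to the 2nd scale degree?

major second

Spelling B Lydian: B C♯ D♯ E♯ F♯ G♯ A♯.
Degree 1 = B; 2nd degree = C♯.
Counting 2 letters and 2 half steps from B gives a major second.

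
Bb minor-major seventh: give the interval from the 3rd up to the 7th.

augmented 5th

Spelling the chord: Bb Db F A.
The 3rd is Db and the 7th is A.
Db up to A is 8 semitones, a half step wider than a perfect fifth, so the interval is augmented.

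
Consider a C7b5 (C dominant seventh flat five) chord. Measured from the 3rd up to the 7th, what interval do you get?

C7b5 (C dominant seventh flat five): C–E–Gb–Bb.
So we need the interval from E up to Bb.
5 letter names make it a fifth; at 6 semitones (a half step narrower than perfect) the quality is diminished.

diminished fifth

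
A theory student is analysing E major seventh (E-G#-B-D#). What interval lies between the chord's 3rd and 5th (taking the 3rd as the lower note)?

The 3rd is G# and the 5th is B.
From G# to B: 3 semitones over a third = minor.

m3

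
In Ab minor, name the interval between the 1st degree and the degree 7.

minor seventh

Spelling Ab minor: Ab Bb Cb Db Eb Fb Gb.
So we need the interval from Ab up to Gb.
Ab up to Gb is 10 semitones, a half step narrower than a major seventh, so the interval is minor.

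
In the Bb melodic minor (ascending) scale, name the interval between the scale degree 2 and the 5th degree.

perfect fourth

Bb melodic minor: Bb C Db Eb F G A.
The scale degree 2 is C and the degree 5 is F.
From C to F is 5 semitones, exactly the perfect fourth.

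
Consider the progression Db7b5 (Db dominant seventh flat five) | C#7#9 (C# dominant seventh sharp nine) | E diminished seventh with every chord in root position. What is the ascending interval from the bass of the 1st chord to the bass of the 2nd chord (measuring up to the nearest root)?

The roots are Db and C#.
7 letter names make it a seventh; at 12 semitones (a half step wider than major) the quality is augmented.

augmented 7th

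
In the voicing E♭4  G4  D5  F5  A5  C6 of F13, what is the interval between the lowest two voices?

Those voices are E♭4 and G4.
Counting 3 letters and 4 half steps from E♭ gives a major third.

major third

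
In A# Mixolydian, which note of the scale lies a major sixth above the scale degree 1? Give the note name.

The scale is A# B# C## D# E# F## G#.
The scale degree 1 is A#; a major sixth above that is F## — scale degree 6.

F##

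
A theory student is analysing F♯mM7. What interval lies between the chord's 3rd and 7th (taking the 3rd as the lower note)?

A5

The chord tones of F♯mM7 are F♯–A–C♯–E♯.
The 3rd is A and the 7th is E♯.
From A to E♯: 8 semitones over a fifth = augmented.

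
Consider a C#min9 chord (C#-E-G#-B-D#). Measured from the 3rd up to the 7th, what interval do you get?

perfect fifth

So we need the interval from E up to B.
E up to B spans 5 letter names and 7 semitones — a perfect fifth.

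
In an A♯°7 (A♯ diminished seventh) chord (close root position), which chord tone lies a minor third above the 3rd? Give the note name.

E

A♯dim7 (A♯ diminished seventh): A♯–C♯–E–G.
The 3rd is C♯. A minor third above C♯ is E.
E is the chord's 5th.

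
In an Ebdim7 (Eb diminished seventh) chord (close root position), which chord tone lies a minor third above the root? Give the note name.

Gb

Ebdim7 is spelled Eb Gb Bbb Dbb.
The root is Eb. A minor third above Eb is Gb.
Gb is the chord's 3rd.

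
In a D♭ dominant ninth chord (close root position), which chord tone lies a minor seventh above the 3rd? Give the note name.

D♭9 (D♭ dominant ninth): D♭ F A♭ C♭ E♭.
The 3rd is F. A minor seventh above F is E♭.
E♭ is the chord's 9th.

Eb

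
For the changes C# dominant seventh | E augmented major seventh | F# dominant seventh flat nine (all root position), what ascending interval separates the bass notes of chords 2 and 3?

major second

The roots are E and F#.
From E to F# is 2 semitones, exactly the major second.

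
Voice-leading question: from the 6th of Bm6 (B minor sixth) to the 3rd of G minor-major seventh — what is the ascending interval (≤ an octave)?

The 6th of Bm6 (B minor sixth) is G♯; the 3rd of G minor-major seventh is B♭.
G♯ up to B♭ is 2 semitones, a whole step narrower than a major third, so the interval is diminished.

diminished 3rd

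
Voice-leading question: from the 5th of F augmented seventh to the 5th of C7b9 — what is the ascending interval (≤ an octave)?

diminished fifth

F augmented seventh has C# as its 5th, and C7b9 has G as its 5th.
C# up to G is 6 semitones, a half step narrower than a perfect fifth, so the interval is diminished.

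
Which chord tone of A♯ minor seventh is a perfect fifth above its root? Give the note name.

A♯min7 (A♯ minor seventh): A♯–C♯–E♯–G♯.
The root is A♯. A perfect fifth above A♯ is E♯.
E♯ is the chord's 5th.

E#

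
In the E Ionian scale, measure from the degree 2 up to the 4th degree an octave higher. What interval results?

The scale runs E F♯ G♯ A B C♯ D♯.
That puts F♯ below A.
F♯ up to A is 15 semitones, a half step narrower than a major tenth, so the interval is minor.

minor 10th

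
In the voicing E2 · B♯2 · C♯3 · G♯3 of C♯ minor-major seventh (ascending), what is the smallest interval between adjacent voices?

minor 2nd

Adjacent intervals: E2→B♯2 = augmented fifth; B♯2→C♯3 = minor second; C♯3→G♯3 = perfect fifth.
The smallest is B♯2 to C♯3, a minor second (1 semitone).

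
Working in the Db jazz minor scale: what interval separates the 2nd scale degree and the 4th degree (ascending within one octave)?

Db melodic minor: Db Eb Fb Gb Ab Bb C.
2nd scale degree = Eb; degree 4 = Gb.
Eb up to Gb is 3 semitones, a half step narrower than a major third, so the interval is minor.

minor third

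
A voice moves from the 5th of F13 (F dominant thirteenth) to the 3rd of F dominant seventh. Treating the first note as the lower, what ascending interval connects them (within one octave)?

The 5th of F13 (F dominant thirteenth) is C; the 3rd of F dominant seventh is A.
C up to A spans 6 letter names and 9 semitones — a major sixth.

M6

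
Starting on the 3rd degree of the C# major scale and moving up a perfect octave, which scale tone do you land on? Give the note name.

The scale is C# D# E# F# G# A# B#.
The 3rd degree is E#; a perfect octave above that is E# — scale degree 3.

E#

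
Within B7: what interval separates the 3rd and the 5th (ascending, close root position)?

minor 3rd

B7 (B dominant seventh) is spelled B–D#–F#–A.
The 3rd is D# and the 5th is F#.
From D# to F#: 3 semitones over a third = minor.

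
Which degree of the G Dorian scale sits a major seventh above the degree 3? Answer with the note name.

A

The scale is G A Bb C D E F.
The degree 3 is Bb; a major seventh above that is A — scale degree 2.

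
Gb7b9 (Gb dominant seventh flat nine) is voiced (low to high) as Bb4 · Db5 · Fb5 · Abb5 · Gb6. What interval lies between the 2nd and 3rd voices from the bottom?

minor third

Those voices are Db5 and Fb5.
3 letter names make it a third; at 3 semitones (a half step narrower than major) the quality is minor.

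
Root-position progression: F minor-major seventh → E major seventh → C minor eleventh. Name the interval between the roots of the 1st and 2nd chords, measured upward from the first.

The roots are F and E.
From F to E is 11 semitones, exactly the major seventh.

major seventh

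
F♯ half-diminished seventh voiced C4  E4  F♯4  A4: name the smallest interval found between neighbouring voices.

major 2nd

Adjacent intervals: C4→E4 = major third; E4→F♯4 = major second; F♯4→A4 = minor third.
The smallest is E4 to F♯4, a major second (2 semitones).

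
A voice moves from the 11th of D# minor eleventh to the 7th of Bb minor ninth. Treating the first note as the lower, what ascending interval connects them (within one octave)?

d2

D# minor eleventh has G# as its 11th, and Bb minor ninth has Ab as its 7th.
From G# to Ab: 0 semitones over a second = diminished.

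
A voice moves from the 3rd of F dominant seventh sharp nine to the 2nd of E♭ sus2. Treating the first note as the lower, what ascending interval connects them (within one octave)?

minor sixth

F dominant seventh sharp nine has A as its 3rd, and E♭ sus2 has F as its 2nd.
From A to F: 8 semitones over a sixth = minor.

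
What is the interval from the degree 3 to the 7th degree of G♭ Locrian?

perfect fifth

G♭ locrian: G♭ A𝄫 B𝄫 C♭ D𝄫 E𝄫 F♭.
That puts B𝄫 below F♭.
B𝄫 up to F♭ spans 5 letter names and 7 semitones — a perfect fifth.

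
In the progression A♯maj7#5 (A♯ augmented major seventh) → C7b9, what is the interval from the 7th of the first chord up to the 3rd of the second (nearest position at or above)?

A♯maj7#5 (A♯ augmented major seventh) has G𝄪 as its 7th, and C7b9 has E as its 3rd.
G𝄪 up to E is 7 semitones, a whole step narrower than a major sixth, so the interval is diminished.

diminished sixth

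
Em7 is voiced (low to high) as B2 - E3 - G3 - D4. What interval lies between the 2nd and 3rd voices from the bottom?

m3

Those voices are E3 and G3.
3 letter names make it a third; at 3 semitones (a half step narrower than major) the quality is minor.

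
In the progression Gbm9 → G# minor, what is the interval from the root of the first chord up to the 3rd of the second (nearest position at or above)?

The root of Gbm9 is Gb; the 3rd of G# minor is B.
3 letter names make it a third; at 5 semitones (a half step wider than major) the quality is augmented.

A3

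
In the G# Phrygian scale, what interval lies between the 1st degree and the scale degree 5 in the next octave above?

G# phrygian: G# A B C# D# E F#.
1st degree = G#; scale degree 5 (up an octave) = D#.
Counting 12 letters and 19 half steps from G# gives a perfect twelfth.

perfect twelfth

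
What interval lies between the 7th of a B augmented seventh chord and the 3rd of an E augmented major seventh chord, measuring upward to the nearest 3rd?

The 7th of B augmented seventh is A; the 3rd of E augmented major seventh is G#.
Counting 7 letters and 11 half steps from A gives a major seventh.

M7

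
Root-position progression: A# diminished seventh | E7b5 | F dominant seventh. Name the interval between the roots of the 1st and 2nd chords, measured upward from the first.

diminished 5th

The roots are A# and E.
5 letter names make it a fifth; at 6 semitones (a half step narrower than perfect) the quality is diminished.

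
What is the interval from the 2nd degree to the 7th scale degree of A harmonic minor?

The scale runs A B C D E F G#.
That puts B below G#.
Counting 6 letters and 9 half steps from B gives a major sixth.

major sixth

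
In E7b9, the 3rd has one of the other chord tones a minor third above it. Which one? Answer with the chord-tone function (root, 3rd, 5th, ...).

E7b9 is spelled E G# B D F.
The 3rd is G#. A minor third above G# is B.
B is the chord's 5th.

5th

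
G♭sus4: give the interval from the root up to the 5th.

perfect fifth

G♭sus4: G♭ C♭ D♭.
That puts G♭ below D♭.
G♭ up to D♭ spans 5 letter names and 7 semitones — a perfect fifth.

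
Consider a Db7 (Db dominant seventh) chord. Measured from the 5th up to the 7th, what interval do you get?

Db7: Db, F, Ab, Cb.
So we need the interval from Ab up to Cb.
Ab up to Cb is 3 semitones, a half step narrower than a major third, so the interval is minor.

minor 3rd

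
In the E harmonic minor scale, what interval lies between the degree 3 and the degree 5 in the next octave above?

E harmonic minor: E F♯ G A B C D♯.
Degree 3 = G; 5th scale degree (up an octave) = B.
G up to B spans 10 letter names and 16 semitones — a major tenth.

major tenth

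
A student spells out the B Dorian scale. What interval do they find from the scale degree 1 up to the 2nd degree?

major second

Spelling the B Dorian scale: B C# D E F# G# A.
Scale degree 1 = B; 2nd degree = C#.
From B to C# is 2 semitones, exactly the major second.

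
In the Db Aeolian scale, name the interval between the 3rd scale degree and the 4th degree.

Spelling the Db Aeolian scale: Db Eb Fb Gb Ab Bbb Cb.
3rd scale degree = Fb; scale degree 4 = Gb.
From Fb to Gb is 2 semitones, exactly the major second.

major second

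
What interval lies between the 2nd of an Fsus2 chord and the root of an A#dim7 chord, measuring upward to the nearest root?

Fsus2 has G as its 2nd, and A#dim7 has A# as its root.
G up to A# is 3 semitones, a half step wider than a major second, so the interval is augmented.

augmented second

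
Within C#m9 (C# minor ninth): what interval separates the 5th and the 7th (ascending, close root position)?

Spelling the chord: C#–E–G#–B–D#.
The 5th is G# and the 7th is B.
3 letter names make it a third; at 3 semitones (a half step narrower than major) the quality is minor.

minor third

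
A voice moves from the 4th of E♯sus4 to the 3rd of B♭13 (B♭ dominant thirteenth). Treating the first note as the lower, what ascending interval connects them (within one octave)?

diminished fourth

The 4th of E♯sus4 is A♯; the 3rd of B♭13 (B♭ dominant thirteenth) is D.
A♯ up to D is 4 semitones, a half step narrower than a perfect fourth, so the interval is diminished.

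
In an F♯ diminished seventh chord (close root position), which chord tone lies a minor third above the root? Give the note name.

A

F♯dim7 is spelled F♯, A, C, E♭.
The root is F♯. A minor third above F♯ is A.
A is the chord's 3rd.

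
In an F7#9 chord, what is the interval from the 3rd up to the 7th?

F7#9: F–A–C–Eb–G#.
3rd = A; 7th = Eb.
5 letter names make it a fifth; at 6 semitones (a half step narrower than perfect) the quality is diminished.
This 3–7 tritone is the characteristic tension at the heart of the dominant sound.

d5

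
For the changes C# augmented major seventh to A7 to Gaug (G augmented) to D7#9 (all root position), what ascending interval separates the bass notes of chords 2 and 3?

minor 7th

The roots are A and G.
7 letter names make it a seventh; at 10 semitones (a half step narrower than major) the quality is minor.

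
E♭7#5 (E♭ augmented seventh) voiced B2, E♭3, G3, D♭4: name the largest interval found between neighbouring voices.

Adjacent intervals: B2→E♭3 = diminished fourth; E♭3→G3 = major third; G3→D♭4 = diminished fifth.
The largest is G3 to D♭4, a diminished fifth (6 semitones).

diminished fifth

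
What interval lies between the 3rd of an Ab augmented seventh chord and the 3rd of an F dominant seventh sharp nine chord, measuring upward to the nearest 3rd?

Ab augmented seventh has C as its 3rd, and F dominant seventh sharp nine has A as its 3rd.
Counting 6 letters and 9 half steps from C gives a major sixth.

major sixth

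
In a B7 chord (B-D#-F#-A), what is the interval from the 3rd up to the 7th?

3rd = D#; 7th = A.
From D# to A: 6 semitones over a fifth = diminished.

diminished 5th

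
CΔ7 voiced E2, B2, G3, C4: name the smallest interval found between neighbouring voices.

perfect fourth

Adjacent intervals: E2→B2 = perfect fifth; B2→G3 = minor sixth; G3→C4 = perfect fourth.
The smallest is G3 to C4, a perfect fourth (5 semitones).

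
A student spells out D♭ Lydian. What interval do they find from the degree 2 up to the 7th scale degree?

major 6th

Spelling D♭ Lydian: D♭ E♭ F G A♭ B♭ C.
Degree 2 = E♭; scale degree 7 = C.
From E♭ to C is 9 semitones, exactly the major sixth.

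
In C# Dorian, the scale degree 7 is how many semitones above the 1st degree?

10

The scale is C# D# E F# G# A# B.
C# up to B is a minor seventh — 10 semitones.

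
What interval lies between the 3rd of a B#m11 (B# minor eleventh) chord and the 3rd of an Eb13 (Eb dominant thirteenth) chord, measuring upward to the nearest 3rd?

The 3rd of B#m11 (B# minor eleventh) is D#; the 3rd of Eb13 (Eb dominant thirteenth) is G.
4 letter names make it a fourth; at 4 semitones (a half step narrower than perfect) the quality is diminished.

d4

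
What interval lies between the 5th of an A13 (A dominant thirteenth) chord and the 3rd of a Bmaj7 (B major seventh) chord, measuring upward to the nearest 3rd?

major seventh

The 5th of A13 (A dominant thirteenth) is E; the 3rd of Bmaj7 (B major seventh) is D♯.
E up to D♯ spans 7 letter names and 11 semitones — a major seventh.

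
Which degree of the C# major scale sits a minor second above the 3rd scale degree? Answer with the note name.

The scale is C# D# E# F# G# A# B#.
The 3rd scale degree is E#; a minor second above that is F# — scale degree 4.

F#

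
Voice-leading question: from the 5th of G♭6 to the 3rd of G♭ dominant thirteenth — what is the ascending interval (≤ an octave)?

major 6th

The 5th of G♭6 is D♭; the 3rd of G♭ dominant thirteenth is B♭.
Counting 6 letters and 9 half steps from D♭ gives a major sixth.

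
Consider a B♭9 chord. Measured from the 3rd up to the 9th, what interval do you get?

m7

The chord tones of B♭ dominant ninth are B♭-D-F-A♭-C.
3rd = D; 9th = C.
7 letter names make it a seventh; at 10 semitones (a half step narrower than major) the quality is minor.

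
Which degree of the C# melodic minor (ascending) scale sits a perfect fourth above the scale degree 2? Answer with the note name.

G#

The scale is C# D# E F# G# A# B#.
The scale degree 2 is D#; a perfect fourth above that is G# — scale degree 5.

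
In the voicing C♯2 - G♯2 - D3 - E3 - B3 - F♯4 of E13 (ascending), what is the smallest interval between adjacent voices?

major second

Adjacent intervals: C♯2→G♯2 = perfect fifth; G♯2→D3 = diminished fifth; D3→E3 = major second; E3→B3 = perfect fifth; B3→F♯4 = perfect fifth.
The smallest is D3 to E3, a major second (2 semitones).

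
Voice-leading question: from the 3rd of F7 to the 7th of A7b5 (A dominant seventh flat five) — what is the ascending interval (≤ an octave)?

The 3rd of F7 is A; the 7th of A7b5 (A dominant seventh flat five) is G.
From A to G: 10 semitones over a seventh = minor.

m7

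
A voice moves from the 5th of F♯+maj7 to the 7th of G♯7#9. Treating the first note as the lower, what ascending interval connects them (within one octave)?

diminished fourth

The 5th of F♯+maj7 is C𝄪; the 7th of G♯7#9 is F♯.
4 letter names make it a fourth; at 4 semitones (a half step narrower than perfect) the quality is diminished.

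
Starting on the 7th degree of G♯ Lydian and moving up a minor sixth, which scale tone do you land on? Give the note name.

The scale is G♯ A♯ B♯ C𝄪 D♯ E♯ F𝄪.
The 7th degree is F𝄪; a minor sixth above that is D♯ — scale degree 5.

D#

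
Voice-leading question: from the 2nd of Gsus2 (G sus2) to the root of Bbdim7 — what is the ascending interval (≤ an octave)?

minor second

The 2nd of Gsus2 (G sus2) is A; the root of Bbdim7 is Bb.
From A to Bb: 1 semitone over a second = minor.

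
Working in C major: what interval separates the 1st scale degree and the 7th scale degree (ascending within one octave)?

Spelling C major: C D E F G A B.
The 1st scale degree is C and the 7th degree is B.
From C to B is 11 semitones, exactly the major seventh.

major seventh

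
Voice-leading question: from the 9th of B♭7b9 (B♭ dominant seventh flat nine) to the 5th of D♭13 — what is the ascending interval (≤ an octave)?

The 9th of B♭7b9 (B♭ dominant seventh flat nine) is C♭; the 5th of D♭13 is A♭.
C♭ up to A♭ spans 6 letter names and 9 semitones — a major sixth.

major sixth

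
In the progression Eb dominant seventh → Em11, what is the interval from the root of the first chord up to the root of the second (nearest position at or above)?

A1

The root of Eb dominant seventh is Eb; the root of Em11 is E.
Eb up to E is 1 semitone, a half step wider than a perfect unison, so the interval is augmented.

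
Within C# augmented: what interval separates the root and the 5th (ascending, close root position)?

Spelling the chord: C#-E#-G##.
The root is C# and the 5th is G##.
From C# to G##: 8 semitones over a fifth = augmented.

augmented fifth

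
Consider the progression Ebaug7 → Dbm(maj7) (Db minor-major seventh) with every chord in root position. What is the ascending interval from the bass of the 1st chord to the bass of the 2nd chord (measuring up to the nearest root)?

The roots are Eb and Db.
From Eb to Db: 10 semitones over a seventh = minor.

minor 7th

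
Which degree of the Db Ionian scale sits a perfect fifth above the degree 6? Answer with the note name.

F

The scale is Db Eb F Gb Ab Bb C.
The degree 6 is Bb; a perfect fifth above that is F — scale degree 3.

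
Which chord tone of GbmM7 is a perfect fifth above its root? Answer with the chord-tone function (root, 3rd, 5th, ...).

5th

GbmM7 is spelled Gb, Bbb, Db, F.
The root is Gb. A perfect fifth above Gb is Db.
Db is the chord's 5th.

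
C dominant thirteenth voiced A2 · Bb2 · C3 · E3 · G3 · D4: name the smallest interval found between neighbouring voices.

minor second

Adjacent intervals: A2→Bb2 = minor second; Bb2→C3 = major second; C3→E3 = major third; E3→G3 = minor third; G3→D4 = perfect fifth.
The smallest is A2 to Bb2, a minor second (1 semitone).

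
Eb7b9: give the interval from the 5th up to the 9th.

Eb dominant seventh flat nine: Eb–G–Bb–Db–Fb.
That puts Bb below Fb.
From Bb to Fb: 6 semitones over a fifth = diminished.

diminished fifth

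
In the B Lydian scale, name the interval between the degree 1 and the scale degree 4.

A4

B lydian: B C# D# E# F# G# A#.
Degree 1 = B; 4th scale degree = E#.
4 letter names make it a fourth; at 6 semitones (a half step wider than perfect) the quality is augmented.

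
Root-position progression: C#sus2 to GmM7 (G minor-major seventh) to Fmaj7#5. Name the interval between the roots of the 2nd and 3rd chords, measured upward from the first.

The roots are G and F.
G up to F is 10 semitones, a half step narrower than a major seventh, so the interval is minor.

minor seventh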